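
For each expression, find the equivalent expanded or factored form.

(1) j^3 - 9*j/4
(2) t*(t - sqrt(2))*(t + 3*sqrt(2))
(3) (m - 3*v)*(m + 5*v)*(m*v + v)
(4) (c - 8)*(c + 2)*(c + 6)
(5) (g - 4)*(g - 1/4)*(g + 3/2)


(1) = j*(j - 3/2)*(j + 3/2)
(2) = t^3 + 2*sqrt(2)*t^2 - 6*t
(3) = m^3*v + 2*m^2*v^2 + m^2*v - 15*m*v^3 + 2*m*v^2 - 15*v^3
(4) = c^3 - 52*c - 96
(5) = g^3 - 11*g^2/4 - 43*g/8 + 3/2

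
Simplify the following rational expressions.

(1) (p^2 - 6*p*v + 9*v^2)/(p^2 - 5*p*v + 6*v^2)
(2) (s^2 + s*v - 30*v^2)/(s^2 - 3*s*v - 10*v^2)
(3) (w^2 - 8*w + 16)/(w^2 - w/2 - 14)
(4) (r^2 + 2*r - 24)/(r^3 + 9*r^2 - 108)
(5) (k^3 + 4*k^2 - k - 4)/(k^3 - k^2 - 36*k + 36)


(1) = (p - 3*v)/(p - 2*v)
(2) = (s + 6*v)/(s + 2*v)
(3) = (2*w - 8)/(2*w + 7)
(4) = (r - 4)/(r^2 + 3*r - 18)
(5) = (k^2 + 5*k + 4)/(k^2 - 36)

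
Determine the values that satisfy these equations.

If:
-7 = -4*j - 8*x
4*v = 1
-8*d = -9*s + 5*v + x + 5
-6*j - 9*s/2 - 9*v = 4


Then:
d = 23*x/8 - 159/32
j = 7/4 - 2*x
s = 8*x/3 - 67/18
v = 1/4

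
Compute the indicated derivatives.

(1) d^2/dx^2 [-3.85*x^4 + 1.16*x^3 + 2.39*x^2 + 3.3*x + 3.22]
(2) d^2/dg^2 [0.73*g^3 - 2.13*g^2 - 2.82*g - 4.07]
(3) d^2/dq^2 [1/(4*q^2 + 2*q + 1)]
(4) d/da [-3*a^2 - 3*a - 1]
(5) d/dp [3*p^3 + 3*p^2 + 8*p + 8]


(1) = -46.2*x^2 + 6.96*x + 4.78
(2) = 4.38*g - 4.26
(3) = 8*(-4*q^2 - 2*q + (4*q + 1)^2 - 1)/(4*q^2 + 2*q + 1)^3
(4) = -6*a - 3
(5) = 9*p^2 + 6*p + 8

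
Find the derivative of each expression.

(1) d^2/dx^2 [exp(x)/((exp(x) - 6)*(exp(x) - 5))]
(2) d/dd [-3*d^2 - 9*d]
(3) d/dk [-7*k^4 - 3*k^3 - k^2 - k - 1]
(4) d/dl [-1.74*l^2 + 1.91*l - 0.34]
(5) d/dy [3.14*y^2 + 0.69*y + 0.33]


(1) = (exp(4*x) + 11*exp(3*x) - 180*exp(2*x) + 330*exp(x) + 900)*exp(x)/(exp(6*x) - 33*exp(5*x) + 453*exp(4*x) - 3311*exp(3*x) + 13590*exp(2*x) - 29700*exp(x) + 27000)
(2) = -6*d - 9
(3) = -28*k^3 - 9*k^2 - 2*k - 1
(4) = 1.91 - 3.48*l
(5) = 6.28*y + 0.69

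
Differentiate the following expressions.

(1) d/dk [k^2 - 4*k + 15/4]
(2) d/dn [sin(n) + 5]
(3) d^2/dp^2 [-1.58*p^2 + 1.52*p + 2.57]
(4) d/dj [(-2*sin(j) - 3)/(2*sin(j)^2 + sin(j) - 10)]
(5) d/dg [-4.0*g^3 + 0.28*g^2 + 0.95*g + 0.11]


(1) = 2*k - 4
(2) = cos(n)
(3) = -3.16000000000000
(4) = (4*sin(j)^2 + 12*sin(j) + 23)*cos(j)/(sin(j) - cos(2*j) - 9)^2
(5) = -12.0*g^2 + 0.56*g + 0.95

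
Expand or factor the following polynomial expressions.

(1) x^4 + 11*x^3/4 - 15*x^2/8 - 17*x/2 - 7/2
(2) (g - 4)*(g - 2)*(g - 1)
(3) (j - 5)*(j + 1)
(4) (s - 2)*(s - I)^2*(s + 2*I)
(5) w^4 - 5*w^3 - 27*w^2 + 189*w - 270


(1) = (x - 7/4)*(x + 1/2)*(x + 2)^2
(2) = g^3 - 7*g^2 + 14*g - 8
(3) = j^2 - 4*j - 5
(4) = s^4 - 2*s^3 + 3*s^2 - 6*s - 2*I*s + 4*I
(5) = (w - 5)*(w - 3)^2*(w + 6)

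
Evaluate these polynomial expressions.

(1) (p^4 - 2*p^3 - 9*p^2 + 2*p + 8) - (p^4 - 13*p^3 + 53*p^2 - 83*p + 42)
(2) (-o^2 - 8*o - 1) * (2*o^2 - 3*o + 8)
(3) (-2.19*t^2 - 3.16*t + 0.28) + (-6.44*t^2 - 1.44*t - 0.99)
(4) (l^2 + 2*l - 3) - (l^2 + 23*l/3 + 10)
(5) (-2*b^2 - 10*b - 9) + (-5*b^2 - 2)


(1) = 11*p^3 - 62*p^2 + 85*p - 34
(2) = -2*o^4 - 13*o^3 + 14*o^2 - 61*o - 8
(3) = -8.63*t^2 - 4.6*t - 0.71
(4) = -17*l/3 - 13
(5) = -7*b^2 - 10*b - 11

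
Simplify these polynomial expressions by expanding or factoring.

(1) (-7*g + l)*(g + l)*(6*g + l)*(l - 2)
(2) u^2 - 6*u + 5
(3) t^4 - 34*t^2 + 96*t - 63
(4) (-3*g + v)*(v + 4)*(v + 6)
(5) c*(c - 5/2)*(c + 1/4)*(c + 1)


(1) = -42*g^3*l + 84*g^3 - 43*g^2*l^2 + 86*g^2*l + l^4 - 2*l^3
(2) = (u - 5)*(u - 1)
(3) = (t - 3)^2*(t - 1)*(t + 7)
(4) = -3*g*v^2 - 30*g*v - 72*g + v^3 + 10*v^2 + 24*v
(5) = c^4 - 5*c^3/4 - 23*c^2/8 - 5*c/8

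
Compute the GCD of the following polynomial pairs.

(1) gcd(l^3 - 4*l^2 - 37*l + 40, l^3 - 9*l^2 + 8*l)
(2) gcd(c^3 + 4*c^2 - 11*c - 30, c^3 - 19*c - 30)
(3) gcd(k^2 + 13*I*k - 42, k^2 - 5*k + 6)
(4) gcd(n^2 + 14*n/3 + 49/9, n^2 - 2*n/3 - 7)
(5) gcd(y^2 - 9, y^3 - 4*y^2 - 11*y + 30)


(1) = l^2 - 9*l + 8
(2) = c + 2
(3) = gcd((k + 6*I)*(k + 7*I), (k - 3)*(k - 2)) = 1
(4) = gcd((n + 7/3)^2, (n - 3)*(n + 7/3)) = n + 7/3
(5) = y + 3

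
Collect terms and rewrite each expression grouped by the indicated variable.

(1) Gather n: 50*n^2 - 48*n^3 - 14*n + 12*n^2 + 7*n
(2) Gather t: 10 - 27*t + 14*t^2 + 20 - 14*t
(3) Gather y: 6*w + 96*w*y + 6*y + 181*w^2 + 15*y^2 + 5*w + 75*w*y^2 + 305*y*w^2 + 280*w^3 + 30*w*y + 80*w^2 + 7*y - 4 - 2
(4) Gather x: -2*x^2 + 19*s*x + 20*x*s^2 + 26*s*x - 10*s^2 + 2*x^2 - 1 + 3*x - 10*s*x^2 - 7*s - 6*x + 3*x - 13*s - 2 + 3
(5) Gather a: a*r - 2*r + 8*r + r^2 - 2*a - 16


(1) = -48*n^3 + 62*n^2 - 7*n
(2) = 14*t^2 - 41*t + 30
(3) = 280*w^3 + 261*w^2 + 11*w + y^2*(75*w + 15) + y*(305*w^2 + 126*w + 13) - 6
(4) = -10*s^2 - 10*s*x^2 - 20*s + x*(20*s^2 + 45*s)
(5) = a*(r - 2) + r^2 + 6*r - 16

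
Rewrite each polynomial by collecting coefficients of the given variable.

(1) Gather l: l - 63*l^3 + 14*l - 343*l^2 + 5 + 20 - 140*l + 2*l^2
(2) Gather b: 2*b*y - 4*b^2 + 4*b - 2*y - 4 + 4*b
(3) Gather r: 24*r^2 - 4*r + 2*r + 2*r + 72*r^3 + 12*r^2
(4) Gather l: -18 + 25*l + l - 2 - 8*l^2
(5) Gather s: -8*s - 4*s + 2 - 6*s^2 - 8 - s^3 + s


(1) = -63*l^3 - 341*l^2 - 125*l + 25
(2) = -4*b^2 + b*(2*y + 8) - 2*y - 4
(3) = 72*r^3 + 36*r^2
(4) = -8*l^2 + 26*l - 20
(5) = -s^3 - 6*s^2 - 11*s - 6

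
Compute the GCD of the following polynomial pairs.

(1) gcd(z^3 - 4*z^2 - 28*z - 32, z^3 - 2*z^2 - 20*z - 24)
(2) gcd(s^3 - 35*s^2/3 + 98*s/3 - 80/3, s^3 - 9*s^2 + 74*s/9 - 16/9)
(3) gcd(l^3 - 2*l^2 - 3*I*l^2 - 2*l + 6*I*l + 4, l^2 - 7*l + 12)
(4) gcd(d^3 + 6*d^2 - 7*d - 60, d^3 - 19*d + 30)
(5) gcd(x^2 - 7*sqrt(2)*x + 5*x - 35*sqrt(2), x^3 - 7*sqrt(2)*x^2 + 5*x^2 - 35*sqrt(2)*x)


(1) = gcd((z - 8)*(z + 2)^2, (z - 6)*(z + 2)^2) = z^2 + 4*z + 4
(2) = gcd((s - 8)*(s - 2)*(s - 5/3), (s - 8)*(s - 2/3)*(s - 1/3)) = s - 8
(3) = gcd((l - 2)*(l - 2*I)*(l - I), (l - 4)*(l - 3)) = 1
(4) = gcd((d - 3)*(d + 4)*(d + 5), (d - 3)*(d - 2)*(d + 5)) = d^2 + 2*d - 15
(5) = x^2 + x*(5 - 7*sqrt(2)) - 35*sqrt(2)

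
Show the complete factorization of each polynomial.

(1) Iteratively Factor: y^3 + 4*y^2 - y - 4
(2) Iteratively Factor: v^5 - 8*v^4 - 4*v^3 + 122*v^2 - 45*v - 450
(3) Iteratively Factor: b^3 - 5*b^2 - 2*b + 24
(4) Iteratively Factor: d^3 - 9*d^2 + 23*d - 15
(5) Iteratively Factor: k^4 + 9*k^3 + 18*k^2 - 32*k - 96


(1) = (y - 1)*(y^2 + 5*y + 4) = (y - 1)*(y + 1)*(y + 4)
(2) = (v + 3)*(v^4 - 11*v^3 + 29*v^2 + 35*v - 150) = (v - 3)*(v + 3)*(v^3 - 8*v^2 + 5*v + 50) = (v - 5)*(v - 3)*(v + 3)*(v^2 - 3*v - 10) = (v - 5)*(v - 3)*(v + 2)*(v + 3)*(v - 5)
(3) = (b - 3)*(b^2 - 2*b - 8) = (b - 3)*(b + 2)*(b - 4)
(4) = (d - 1)*(d^2 - 8*d + 15) = (d - 5)*(d - 1)*(d - 3)
(5) = (k + 4)*(k^3 + 5*k^2 - 2*k - 24) = (k + 3)*(k + 4)*(k^2 + 2*k - 8) = (k - 2)*(k + 3)*(k + 4)*(k + 4)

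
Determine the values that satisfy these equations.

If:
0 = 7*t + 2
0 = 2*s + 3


Then:
s = -3/2
t = -2/7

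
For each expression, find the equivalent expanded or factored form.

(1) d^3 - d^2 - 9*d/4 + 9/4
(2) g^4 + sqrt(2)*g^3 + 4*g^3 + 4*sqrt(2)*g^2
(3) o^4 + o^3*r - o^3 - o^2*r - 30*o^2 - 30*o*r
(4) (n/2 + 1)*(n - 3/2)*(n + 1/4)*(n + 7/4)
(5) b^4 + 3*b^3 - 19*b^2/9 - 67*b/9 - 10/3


(1) = (d - 3/2)*(d - 1)*(d + 3/2)
(2) = g^2*(g + 4)*(g + sqrt(2))
(3) = o*(o - 6)*(o + 5)*(o + r)
(4) = n^4/2 + 5*n^3/4 - 25*n^2/32 - 185*n/64 - 21/32
(5) = (b - 5/3)*(b + 2/3)*(b + 1)*(b + 3)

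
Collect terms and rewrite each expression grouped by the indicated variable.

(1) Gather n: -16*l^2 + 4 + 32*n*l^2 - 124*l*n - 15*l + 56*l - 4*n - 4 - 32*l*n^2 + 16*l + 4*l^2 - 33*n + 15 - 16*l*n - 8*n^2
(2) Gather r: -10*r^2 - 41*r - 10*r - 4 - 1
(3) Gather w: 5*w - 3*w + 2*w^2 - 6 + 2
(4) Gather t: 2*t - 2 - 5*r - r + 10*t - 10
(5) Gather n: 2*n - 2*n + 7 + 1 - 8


(1) = -12*l^2 + 57*l + n^2*(-32*l - 8) + n*(32*l^2 - 140*l - 37) + 15
(2) = -10*r^2 - 51*r - 5
(3) = 2*w^2 + 2*w - 4
(4) = -6*r + 12*t - 12
(5) = 0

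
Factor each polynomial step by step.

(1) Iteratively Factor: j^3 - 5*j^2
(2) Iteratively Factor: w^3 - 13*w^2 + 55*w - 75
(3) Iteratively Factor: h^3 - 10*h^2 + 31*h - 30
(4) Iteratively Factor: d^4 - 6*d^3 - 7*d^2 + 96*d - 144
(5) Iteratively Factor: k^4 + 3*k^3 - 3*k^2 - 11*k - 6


(1) = (j)*(j^2 - 5*j) = j*(j - 5)*(j)
(2) = (w - 5)*(w^2 - 8*w + 15) = (w - 5)*(w - 3)*(w - 5)
(3) = (h - 3)*(h^2 - 7*h + 10) = (h - 5)*(h - 3)*(h - 2)
(4) = (d - 3)*(d^3 - 3*d^2 - 16*d + 48) = (d - 3)^2*(d^2 - 16) = (d - 4)*(d - 3)^2*(d + 4)
(5) = (k - 2)*(k^3 + 5*k^2 + 7*k + 3) = (k - 2)*(k + 1)*(k^2 + 4*k + 3) = (k - 2)*(k + 1)*(k + 3)*(k + 1)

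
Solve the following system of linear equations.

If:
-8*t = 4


Then:
t = -1/2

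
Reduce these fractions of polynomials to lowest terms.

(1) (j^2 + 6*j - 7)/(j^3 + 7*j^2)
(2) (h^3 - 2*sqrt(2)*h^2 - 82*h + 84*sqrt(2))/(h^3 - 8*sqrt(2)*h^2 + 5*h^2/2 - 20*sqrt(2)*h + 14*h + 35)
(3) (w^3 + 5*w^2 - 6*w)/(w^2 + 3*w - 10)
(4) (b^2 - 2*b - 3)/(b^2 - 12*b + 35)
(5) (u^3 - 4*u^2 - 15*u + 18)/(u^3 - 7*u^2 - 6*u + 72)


(1) = (j - 1)/j^2
(2) = (2*h + 12*sqrt(2))/(2*h + 5)
(3) = (w^3 + 5*w^2 - 6*w)/(w^2 + 3*w - 10)
(4) = (b^2 - 2*b - 3)/(b^2 - 12*b + 35)
(5) = (u - 1)/(u - 4)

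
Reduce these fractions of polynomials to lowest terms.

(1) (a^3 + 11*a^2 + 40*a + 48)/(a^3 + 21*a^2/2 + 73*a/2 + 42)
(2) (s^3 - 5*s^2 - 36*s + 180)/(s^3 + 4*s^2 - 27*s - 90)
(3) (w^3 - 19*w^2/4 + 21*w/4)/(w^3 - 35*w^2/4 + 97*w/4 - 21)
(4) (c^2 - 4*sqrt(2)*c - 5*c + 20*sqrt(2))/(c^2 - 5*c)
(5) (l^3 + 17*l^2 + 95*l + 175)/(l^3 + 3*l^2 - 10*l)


(1) = (2*a + 8)/(2*a + 7)
(2) = (s - 6)/(s + 3)
(3) = w/(w - 4)
(4) = (c - 4*sqrt(2))/c
(5) = (l^2 + 12*l + 35)/(l^2 - 2*l)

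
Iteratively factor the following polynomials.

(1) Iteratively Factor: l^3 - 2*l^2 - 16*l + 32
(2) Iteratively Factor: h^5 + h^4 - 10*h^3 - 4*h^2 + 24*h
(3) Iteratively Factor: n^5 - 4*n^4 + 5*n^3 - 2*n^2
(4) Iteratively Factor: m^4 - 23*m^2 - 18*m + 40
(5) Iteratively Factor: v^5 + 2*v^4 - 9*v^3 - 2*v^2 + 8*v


(1) = (l - 2)*(l^2 - 16) = (l - 2)*(l + 4)*(l - 4)
(2) = (h + 2)*(h^4 - h^3 - 8*h^2 + 12*h) = h*(h + 2)*(h^3 - h^2 - 8*h + 12) = h*(h - 2)*(h + 2)*(h^2 + h - 6) = h*(h - 2)*(h + 2)*(h + 3)*(h - 2)
(3) = (n)*(n^4 - 4*n^3 + 5*n^2 - 2*n) = n^2*(n^3 - 4*n^2 + 5*n - 2) = n^2*(n - 1)*(n^2 - 3*n + 2) = n^2*(n - 2)*(n - 1)*(n - 1)
(4) = (m + 4)*(m^3 - 4*m^2 - 7*m + 10) = (m - 1)*(m + 4)*(m^2 - 3*m - 10) = (m - 1)*(m + 2)*(m + 4)*(m - 5)
(5) = (v - 1)*(v^4 + 3*v^3 - 6*v^2 - 8*v) = (v - 1)*(v + 1)*(v^3 + 2*v^2 - 8*v) = v*(v - 1)*(v + 1)*(v^2 + 2*v - 8) = v*(v - 1)*(v + 1)*(v + 4)*(v - 2)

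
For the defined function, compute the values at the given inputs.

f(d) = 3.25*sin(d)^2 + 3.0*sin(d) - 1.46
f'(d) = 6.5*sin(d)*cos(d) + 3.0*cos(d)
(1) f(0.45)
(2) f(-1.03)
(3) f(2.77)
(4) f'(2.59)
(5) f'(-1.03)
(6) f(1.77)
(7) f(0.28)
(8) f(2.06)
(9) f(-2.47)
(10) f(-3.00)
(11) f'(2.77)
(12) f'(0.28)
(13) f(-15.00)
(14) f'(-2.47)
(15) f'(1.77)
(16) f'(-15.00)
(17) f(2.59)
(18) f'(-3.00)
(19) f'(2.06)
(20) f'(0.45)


(1) = 0.46
(2) = -1.64
(3) = 0.06
(4) = -5.46
(5) = -1.32
(6) = 4.60
(7) = -0.38
(8) = 3.72
(9) = -2.07
(10) = -1.82
(11) = -4.99
(12) = 4.61
(13) = -2.04
(14) = 0.82
(15) = -1.85
(16) = 0.93
(17) = 1.00
(18) = -2.06
(19) = -4.11
(20) = 5.25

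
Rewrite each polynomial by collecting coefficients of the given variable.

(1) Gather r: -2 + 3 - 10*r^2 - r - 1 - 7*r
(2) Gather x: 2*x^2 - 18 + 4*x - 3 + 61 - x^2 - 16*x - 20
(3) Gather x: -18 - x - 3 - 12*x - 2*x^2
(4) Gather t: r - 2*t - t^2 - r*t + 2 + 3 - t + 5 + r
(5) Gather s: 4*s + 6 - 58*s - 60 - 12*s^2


(1) = -10*r^2 - 8*r
(2) = x^2 - 12*x + 20
(3) = -2*x^2 - 13*x - 21
(4) = 2*r - t^2 + t*(-r - 3) + 10
(5) = -12*s^2 - 54*s - 54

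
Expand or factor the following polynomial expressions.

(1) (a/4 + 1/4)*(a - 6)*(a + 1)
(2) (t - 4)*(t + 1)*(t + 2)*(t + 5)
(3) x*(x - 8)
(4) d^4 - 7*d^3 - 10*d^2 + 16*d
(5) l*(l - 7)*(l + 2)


(1) = a^3/4 - a^2 - 11*a/4 - 3/2
(2) = t^4 + 4*t^3 - 15*t^2 - 58*t - 40
(3) = x^2 - 8*x
(4) = d*(d - 8)*(d - 1)*(d + 2)
(5) = l^3 - 5*l^2 - 14*l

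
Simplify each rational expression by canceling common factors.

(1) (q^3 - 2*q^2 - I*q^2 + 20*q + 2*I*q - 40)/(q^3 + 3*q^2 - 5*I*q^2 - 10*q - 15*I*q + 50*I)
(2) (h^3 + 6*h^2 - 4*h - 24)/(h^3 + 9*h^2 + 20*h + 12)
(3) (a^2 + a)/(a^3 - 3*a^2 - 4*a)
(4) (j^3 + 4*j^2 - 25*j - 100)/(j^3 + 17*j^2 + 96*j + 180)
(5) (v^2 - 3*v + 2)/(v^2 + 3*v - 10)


(1) = (q + 4*I)/(q + 5)
(2) = (h - 2)/(h + 1)
(3) = 1/(a - 4)
(4) = (j^2 - j - 20)/(j^2 + 12*j + 36)
(5) = (v - 1)/(v + 5)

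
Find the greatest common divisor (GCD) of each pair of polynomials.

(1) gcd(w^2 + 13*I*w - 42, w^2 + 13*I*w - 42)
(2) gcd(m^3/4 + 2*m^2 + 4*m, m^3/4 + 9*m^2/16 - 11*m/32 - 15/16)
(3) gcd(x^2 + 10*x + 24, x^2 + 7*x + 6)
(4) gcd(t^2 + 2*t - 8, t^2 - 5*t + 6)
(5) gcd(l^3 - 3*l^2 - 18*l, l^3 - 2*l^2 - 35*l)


(1) = gcd((w + 6*I)*(w + 7*I), (w + 6*I)*(w + 7*I)) = w^2 + 13*I*w - 42
(2) = 1
(3) = gcd((x + 4)*(x + 6), (x + 1)*(x + 6)) = x + 6
(4) = t - 2
(5) = gcd(l*(l - 6)*(l + 3), l*(l - 7)*(l + 5)) = l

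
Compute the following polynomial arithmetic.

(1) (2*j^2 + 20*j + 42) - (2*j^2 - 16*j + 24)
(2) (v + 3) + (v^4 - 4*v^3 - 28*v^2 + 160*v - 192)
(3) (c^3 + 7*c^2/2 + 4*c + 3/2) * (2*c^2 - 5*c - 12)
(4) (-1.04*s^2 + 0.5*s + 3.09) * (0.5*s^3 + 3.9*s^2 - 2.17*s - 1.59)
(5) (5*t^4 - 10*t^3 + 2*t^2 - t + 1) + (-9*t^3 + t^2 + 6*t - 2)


(1) = 36*j + 18
(2) = v^4 - 4*v^3 - 28*v^2 + 161*v - 189
(3) = 2*c^5 + 2*c^4 - 43*c^3/2 - 59*c^2 - 111*c/2 - 18
(4) = -0.52*s^5 - 3.806*s^4 + 5.7518*s^3 + 12.6196*s^2 - 7.5003*s - 4.9131
(5) = 5*t^4 - 19*t^3 + 3*t^2 + 5*t - 1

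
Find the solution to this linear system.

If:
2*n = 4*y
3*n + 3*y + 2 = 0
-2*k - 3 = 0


Then:
k = -3/2
n = -4/9
y = -2/9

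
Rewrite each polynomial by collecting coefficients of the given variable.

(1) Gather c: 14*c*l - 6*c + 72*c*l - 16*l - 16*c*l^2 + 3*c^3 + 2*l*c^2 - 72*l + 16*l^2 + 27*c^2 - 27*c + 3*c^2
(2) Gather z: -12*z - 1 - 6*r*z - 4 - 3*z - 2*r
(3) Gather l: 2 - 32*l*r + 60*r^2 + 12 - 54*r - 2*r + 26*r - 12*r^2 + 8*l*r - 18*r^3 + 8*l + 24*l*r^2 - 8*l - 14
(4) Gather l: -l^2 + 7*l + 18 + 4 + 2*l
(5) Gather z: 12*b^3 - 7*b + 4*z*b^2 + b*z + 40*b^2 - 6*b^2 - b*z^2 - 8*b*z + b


(1) = 3*c^3 + c^2*(2*l + 30) + c*(-16*l^2 + 86*l - 33) + 16*l^2 - 88*l
(2) = -2*r + z*(-6*r - 15) - 5
(3) = l*(24*r^2 - 24*r) - 18*r^3 + 48*r^2 - 30*r
(4) = -l^2 + 9*l + 22
(5) = 12*b^3 + 34*b^2 - b*z^2 - 6*b + z*(4*b^2 - 7*b)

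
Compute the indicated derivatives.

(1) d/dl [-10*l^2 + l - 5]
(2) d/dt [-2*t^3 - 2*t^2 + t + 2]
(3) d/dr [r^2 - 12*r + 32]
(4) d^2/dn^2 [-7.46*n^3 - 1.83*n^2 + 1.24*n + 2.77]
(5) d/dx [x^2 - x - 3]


(1) = 1 - 20*l
(2) = -6*t^2 - 4*t + 1
(3) = 2*r - 12
(4) = -44.76*n - 3.66
(5) = 2*x - 1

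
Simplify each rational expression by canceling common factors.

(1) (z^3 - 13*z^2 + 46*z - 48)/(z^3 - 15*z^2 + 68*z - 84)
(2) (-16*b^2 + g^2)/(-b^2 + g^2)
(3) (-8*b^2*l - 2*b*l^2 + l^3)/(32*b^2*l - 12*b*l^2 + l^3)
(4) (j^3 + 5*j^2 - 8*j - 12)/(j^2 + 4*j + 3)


(1) = (z^2 - 11*z + 24)/(z^2 - 13*z + 42)
(2) = (16*b^2 - g^2)/(b^2 - g^2)
(3) = (-2*b - l)/(8*b - l)
(4) = (j^2 + 4*j - 12)/(j + 3)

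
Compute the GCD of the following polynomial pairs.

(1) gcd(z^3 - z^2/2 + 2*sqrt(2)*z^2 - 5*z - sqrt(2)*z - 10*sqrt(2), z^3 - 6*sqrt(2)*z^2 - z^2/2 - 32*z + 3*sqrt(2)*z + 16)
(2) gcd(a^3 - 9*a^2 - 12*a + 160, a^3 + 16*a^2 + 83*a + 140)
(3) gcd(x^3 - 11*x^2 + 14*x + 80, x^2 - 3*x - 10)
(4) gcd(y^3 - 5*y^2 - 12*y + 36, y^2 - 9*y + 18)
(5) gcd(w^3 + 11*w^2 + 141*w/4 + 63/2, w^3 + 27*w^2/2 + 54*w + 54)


(1) = gcd((z - 5/2)*(z + 2)*(z + 2*sqrt(2)), (z - 1/2)*(z - 8*sqrt(2))*(z + 2*sqrt(2))) = z + 2*sqrt(2)
(2) = a + 4
(3) = gcd((x - 8)*(x - 5)*(x + 2), (x - 5)*(x + 2)) = x^2 - 3*x - 10
(4) = gcd((y - 6)*(y - 2)*(y + 3), (y - 6)*(y - 3)) = y - 6
(5) = gcd((w + 3/2)*(w + 7/2)*(w + 6), (w + 3/2)*(w + 6)^2) = w^2 + 15*w/2 + 9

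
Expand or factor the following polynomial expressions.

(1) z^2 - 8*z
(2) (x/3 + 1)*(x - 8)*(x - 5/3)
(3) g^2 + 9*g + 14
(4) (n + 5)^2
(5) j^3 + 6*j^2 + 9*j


(1) = z*(z - 8)
(2) = x^3/3 - 20*x^2/9 - 47*x/9 + 40/3
(3) = (g + 2)*(g + 7)
(4) = n^2 + 10*n + 25
(5) = j*(j + 3)^2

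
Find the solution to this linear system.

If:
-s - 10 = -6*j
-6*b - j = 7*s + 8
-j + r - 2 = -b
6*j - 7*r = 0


Then:
b = 664/307
j = 350/307
r = 300/307
s = -970/307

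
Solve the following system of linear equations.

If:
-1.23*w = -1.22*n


Then:
n = 1.00819672131148*w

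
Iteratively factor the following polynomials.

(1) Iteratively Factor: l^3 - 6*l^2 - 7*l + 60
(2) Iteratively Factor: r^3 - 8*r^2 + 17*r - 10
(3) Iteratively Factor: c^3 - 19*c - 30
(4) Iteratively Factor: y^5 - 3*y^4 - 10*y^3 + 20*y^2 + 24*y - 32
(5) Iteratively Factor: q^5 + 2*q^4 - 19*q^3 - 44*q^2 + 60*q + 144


(1) = (l - 5)*(l^2 - l - 12) = (l - 5)*(l + 3)*(l - 4)
(2) = (r - 2)*(r^2 - 6*r + 5) = (r - 2)*(r - 1)*(r - 5)
(3) = (c - 5)*(c^2 + 5*c + 6) = (c - 5)*(c + 3)*(c + 2)
(4) = (y - 4)*(y^4 + y^3 - 6*y^2 - 4*y + 8) = (y - 4)*(y - 1)*(y^3 + 2*y^2 - 4*y - 8) = (y - 4)*(y - 1)*(y + 2)*(y^2 - 4) = (y - 4)*(y - 1)*(y + 2)^2*(y - 2)
(5) = (q - 2)*(q^4 + 4*q^3 - 11*q^2 - 66*q - 72) = (q - 2)*(q + 3)*(q^3 + q^2 - 14*q - 24) = (q - 4)*(q - 2)*(q + 3)*(q^2 + 5*q + 6) = (q - 4)*(q - 2)*(q + 3)^2*(q + 2)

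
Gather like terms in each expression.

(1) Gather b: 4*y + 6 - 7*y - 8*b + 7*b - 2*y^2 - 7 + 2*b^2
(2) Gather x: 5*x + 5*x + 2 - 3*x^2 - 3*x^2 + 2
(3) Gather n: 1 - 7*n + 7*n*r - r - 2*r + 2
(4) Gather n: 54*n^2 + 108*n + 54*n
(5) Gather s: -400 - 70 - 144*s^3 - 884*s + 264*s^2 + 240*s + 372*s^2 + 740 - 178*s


(1) = 2*b^2 - b - 2*y^2 - 3*y - 1
(2) = -6*x^2 + 10*x + 4
(3) = n*(7*r - 7) - 3*r + 3
(4) = 54*n^2 + 162*n
(5) = -144*s^3 + 636*s^2 - 822*s + 270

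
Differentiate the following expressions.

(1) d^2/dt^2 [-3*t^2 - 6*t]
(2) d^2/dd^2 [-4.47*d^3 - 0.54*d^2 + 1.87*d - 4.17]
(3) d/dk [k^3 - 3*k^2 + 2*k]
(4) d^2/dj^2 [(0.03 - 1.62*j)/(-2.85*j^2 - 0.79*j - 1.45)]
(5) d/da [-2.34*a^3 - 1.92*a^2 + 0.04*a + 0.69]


(1) = -6
(2) = -26.82*d - 1.08
(3) = 3*k^2 - 6*k + 2
(4) = ((1.62*j - 0.03)*(5.7*j + 0.79)*(11.4*j + 1.58) - (27.702*j + 2.3886)*(2.85*j^2 + 0.79*j + 1.45))/(2.85*j^2 + 0.79*j + 1.45)^3
(5) = -7.02*a^2 - 3.84*a + 0.04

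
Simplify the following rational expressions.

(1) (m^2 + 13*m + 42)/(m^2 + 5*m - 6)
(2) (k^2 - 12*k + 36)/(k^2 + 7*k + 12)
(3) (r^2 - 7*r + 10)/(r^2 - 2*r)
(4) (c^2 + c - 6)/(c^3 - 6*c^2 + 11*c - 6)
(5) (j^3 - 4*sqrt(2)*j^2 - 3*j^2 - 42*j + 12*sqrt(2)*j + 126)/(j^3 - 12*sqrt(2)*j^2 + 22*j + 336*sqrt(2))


(1) = (m + 7)/(m - 1)
(2) = (k^2 - 12*k + 36)/(k^2 + 7*k + 12)
(3) = (r - 5)/r
(4) = (c + 3)/(c^2 - 4*c + 3)
(5) = (j - 3)/(j - 8*sqrt(2))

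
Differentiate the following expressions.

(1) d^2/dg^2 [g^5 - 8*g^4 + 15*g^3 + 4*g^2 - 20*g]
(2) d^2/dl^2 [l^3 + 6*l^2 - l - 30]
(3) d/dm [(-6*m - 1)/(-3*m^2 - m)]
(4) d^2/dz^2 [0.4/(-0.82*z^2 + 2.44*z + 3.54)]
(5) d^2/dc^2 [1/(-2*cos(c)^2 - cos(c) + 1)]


(1) = 20*g^3 - 96*g^2 + 90*g + 8
(2) = 6*l + 12
(3) = (-18*m^2 - 6*m - 1)/(m^2*(9*m^2 + 6*m + 1))
(4) = (-0.53792*z^2 + 1.60064*z + 0.4*(1.64*z - 2.44)*(3.28*z - 4.88) + 2.32224)/(-0.82*z^2 + 2.44*z + 3.54)^3
(5) = (16*sin(c)^4 - 17*sin(c)^2 - 13*cos(c)/2 + 3*cos(3*c)/2 - 5)/(-2*sin(c)^2 + cos(c) + 1)^3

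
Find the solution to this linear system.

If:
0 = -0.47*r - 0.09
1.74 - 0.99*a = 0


Then:
a = 1.76
r = -0.19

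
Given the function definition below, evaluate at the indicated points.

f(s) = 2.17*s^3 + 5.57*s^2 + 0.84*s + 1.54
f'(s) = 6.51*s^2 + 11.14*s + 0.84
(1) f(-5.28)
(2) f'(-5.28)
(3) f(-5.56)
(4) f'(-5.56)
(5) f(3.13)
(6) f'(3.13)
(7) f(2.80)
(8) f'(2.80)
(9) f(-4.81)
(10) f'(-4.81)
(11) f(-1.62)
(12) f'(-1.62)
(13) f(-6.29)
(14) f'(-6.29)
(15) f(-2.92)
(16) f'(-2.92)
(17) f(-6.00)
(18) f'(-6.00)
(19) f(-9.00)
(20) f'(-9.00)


(1) = -167.03
(2) = 123.51
(3) = -203.92
(4) = 140.15
(5) = 125.28
(6) = 99.49
(7) = 95.20
(8) = 83.07
(9) = -115.12
(10) = 97.87
(11) = 5.57
(12) = -0.12
(13) = -323.39
(14) = 188.33
(15) = -7.45
(16) = 23.82
(17) = -271.70
(18) = 168.36
(19) = -1136.78
(20) = 427.89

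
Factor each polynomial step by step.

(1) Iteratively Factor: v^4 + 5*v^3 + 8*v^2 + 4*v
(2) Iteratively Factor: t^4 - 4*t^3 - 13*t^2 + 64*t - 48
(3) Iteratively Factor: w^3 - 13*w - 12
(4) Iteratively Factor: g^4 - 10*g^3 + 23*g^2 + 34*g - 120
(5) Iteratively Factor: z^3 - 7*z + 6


(1) = (v)*(v^3 + 5*v^2 + 8*v + 4) = v*(v + 1)*(v^2 + 4*v + 4) = v*(v + 1)*(v + 2)*(v + 2)
(2) = (t - 3)*(t^3 - t^2 - 16*t + 16) = (t - 4)*(t - 3)*(t^2 + 3*t - 4) = (t - 4)*(t - 3)*(t + 4)*(t - 1)
(3) = (w + 3)*(w^2 - 3*w - 4) = (w + 1)*(w + 3)*(w - 4)
(4) = (g + 2)*(g^3 - 12*g^2 + 47*g - 60) = (g - 5)*(g + 2)*(g^2 - 7*g + 12) = (g - 5)*(g - 4)*(g + 2)*(g - 3)
(5) = (z + 3)*(z^2 - 3*z + 2) = (z - 1)*(z + 3)*(z - 2)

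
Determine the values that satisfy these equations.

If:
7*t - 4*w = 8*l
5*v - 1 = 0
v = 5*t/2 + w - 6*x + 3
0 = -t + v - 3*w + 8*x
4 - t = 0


Then:
l = -12/25
t = 4
v = 1/5
w = 199/25
x = 173/50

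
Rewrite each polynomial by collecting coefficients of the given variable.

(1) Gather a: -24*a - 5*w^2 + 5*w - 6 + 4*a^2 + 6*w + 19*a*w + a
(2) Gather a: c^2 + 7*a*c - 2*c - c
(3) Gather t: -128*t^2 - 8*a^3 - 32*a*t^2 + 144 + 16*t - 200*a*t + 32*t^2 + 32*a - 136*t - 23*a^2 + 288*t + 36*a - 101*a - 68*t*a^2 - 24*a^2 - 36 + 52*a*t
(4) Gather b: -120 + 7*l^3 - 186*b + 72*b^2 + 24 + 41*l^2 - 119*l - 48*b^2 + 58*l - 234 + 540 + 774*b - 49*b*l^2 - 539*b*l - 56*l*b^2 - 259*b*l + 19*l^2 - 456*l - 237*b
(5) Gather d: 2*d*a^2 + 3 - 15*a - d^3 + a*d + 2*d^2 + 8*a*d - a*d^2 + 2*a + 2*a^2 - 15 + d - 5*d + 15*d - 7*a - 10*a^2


(1) = 4*a^2 + a*(19*w - 23) - 5*w^2 + 11*w - 6
(2) = 7*a*c + c^2 - 3*c
(3) = -8*a^3 - 47*a^2 - 33*a + t^2*(-32*a - 96) + t*(-68*a^2 - 148*a + 168) + 108
(4) = b^2*(24 - 56*l) + b*(-49*l^2 - 798*l + 351) + 7*l^3 + 60*l^2 - 517*l + 210
(5) = -8*a^2 - 20*a - d^3 + d^2*(2 - a) + d*(2*a^2 + 9*a + 11) - 12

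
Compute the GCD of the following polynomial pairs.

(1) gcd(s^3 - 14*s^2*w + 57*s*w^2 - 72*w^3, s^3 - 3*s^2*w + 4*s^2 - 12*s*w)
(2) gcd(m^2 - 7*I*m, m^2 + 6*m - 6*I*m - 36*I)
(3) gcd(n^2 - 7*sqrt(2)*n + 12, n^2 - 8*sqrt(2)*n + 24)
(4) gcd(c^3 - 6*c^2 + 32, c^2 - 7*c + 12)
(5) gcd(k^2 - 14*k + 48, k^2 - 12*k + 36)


(1) = s - 3*w
(2) = gcd(m*(m - 7*I), (m + 6)*(m - 6*I)) = 1
(3) = n - 6*sqrt(2)
(4) = gcd((c - 4)^2*(c + 2), (c - 4)*(c - 3)) = c - 4
(5) = k - 6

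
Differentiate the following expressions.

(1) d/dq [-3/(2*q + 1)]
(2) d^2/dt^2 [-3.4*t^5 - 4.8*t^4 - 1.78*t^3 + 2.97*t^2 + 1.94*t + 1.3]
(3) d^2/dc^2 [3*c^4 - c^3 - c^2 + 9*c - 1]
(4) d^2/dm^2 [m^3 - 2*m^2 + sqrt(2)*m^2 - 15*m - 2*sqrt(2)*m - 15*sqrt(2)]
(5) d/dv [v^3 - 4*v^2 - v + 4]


(1) = 6/(2*q + 1)^2
(2) = -68.0*t^3 - 57.6*t^2 - 10.68*t + 5.94
(3) = 36*c^2 - 6*c - 2
(4) = 6*m - 4 + 2*sqrt(2)
(5) = 3*v^2 - 8*v - 1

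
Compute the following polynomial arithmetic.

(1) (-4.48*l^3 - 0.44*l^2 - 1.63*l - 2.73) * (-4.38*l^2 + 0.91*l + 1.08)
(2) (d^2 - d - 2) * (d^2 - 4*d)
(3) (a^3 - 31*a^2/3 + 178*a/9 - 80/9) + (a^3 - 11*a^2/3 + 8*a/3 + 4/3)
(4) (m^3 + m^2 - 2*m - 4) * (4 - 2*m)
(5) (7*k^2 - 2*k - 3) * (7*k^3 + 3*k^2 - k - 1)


(1) = 19.6224*l^5 - 2.1496*l^4 + 1.9006*l^3 + 9.9989*l^2 - 4.2447*l - 2.9484
(2) = d^4 - 5*d^3 + 2*d^2 + 8*d
(3) = 2*a^3 - 14*a^2 + 202*a/9 - 68/9
(4) = -2*m^4 + 2*m^3 + 8*m^2 - 16
(5) = 49*k^5 + 7*k^4 - 34*k^3 - 14*k^2 + 5*k + 3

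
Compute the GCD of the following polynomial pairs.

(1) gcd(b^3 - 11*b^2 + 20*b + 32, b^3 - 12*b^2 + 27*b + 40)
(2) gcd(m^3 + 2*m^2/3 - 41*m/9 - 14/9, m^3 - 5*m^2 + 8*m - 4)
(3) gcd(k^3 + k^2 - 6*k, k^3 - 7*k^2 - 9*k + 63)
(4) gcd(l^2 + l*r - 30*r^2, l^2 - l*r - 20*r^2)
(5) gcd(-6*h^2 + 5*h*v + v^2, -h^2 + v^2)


(1) = gcd((b - 8)*(b - 4)*(b + 1), (b - 8)*(b - 5)*(b + 1)) = b^2 - 7*b - 8
(2) = gcd((m - 2)*(m + 1/3)*(m + 7/3), (m - 2)^2*(m - 1)) = m - 2
(3) = k + 3
(4) = gcd((l - 5*r)*(l + 6*r), (l - 5*r)*(l + 4*r)) = -l + 5*r
(5) = -h + v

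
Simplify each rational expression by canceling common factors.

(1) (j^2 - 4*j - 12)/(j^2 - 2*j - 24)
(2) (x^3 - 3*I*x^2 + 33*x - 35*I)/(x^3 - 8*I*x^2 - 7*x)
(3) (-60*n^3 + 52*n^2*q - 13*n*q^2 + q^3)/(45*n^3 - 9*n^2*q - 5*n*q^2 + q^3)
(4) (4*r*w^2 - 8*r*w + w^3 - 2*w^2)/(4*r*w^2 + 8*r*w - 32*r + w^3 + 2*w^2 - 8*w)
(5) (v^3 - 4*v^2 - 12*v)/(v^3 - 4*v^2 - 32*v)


(1) = (j + 2)/(j + 4)
(2) = (x + 5*I)/x
(3) = (12*n^2 - 8*n*q + q^2)/(-9*n^2 + q^2)
(4) = w/(w + 4)
(5) = (v^2 - 4*v - 12)/(v^2 - 4*v - 32)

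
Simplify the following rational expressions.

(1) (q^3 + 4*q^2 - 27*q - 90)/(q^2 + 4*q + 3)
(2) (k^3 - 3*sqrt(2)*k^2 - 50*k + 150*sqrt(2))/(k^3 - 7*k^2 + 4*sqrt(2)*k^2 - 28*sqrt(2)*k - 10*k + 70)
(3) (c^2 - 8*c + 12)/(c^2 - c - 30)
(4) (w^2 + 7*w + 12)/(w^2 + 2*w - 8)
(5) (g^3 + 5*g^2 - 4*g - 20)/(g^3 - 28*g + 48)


(1) = (q^2 + q - 30)/(q + 1)
(2) = (k^2 - 8*sqrt(2)*k + 30)/(k^2 + k*(-7 - sqrt(2)) + 7*sqrt(2))
(3) = (c - 2)/(c + 5)
(4) = (w + 3)/(w - 2)
(5) = (g^2 + 7*g + 10)/(g^2 + 2*g - 24)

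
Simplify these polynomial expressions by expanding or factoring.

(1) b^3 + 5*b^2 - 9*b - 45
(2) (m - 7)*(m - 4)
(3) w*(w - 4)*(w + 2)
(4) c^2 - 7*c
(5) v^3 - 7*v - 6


(1) = (b - 3)*(b + 3)*(b + 5)
(2) = m^2 - 11*m + 28
(3) = w^3 - 2*w^2 - 8*w
(4) = c*(c - 7)
(5) = (v - 3)*(v + 1)*(v + 2)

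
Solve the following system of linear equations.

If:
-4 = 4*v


Then:
v = -1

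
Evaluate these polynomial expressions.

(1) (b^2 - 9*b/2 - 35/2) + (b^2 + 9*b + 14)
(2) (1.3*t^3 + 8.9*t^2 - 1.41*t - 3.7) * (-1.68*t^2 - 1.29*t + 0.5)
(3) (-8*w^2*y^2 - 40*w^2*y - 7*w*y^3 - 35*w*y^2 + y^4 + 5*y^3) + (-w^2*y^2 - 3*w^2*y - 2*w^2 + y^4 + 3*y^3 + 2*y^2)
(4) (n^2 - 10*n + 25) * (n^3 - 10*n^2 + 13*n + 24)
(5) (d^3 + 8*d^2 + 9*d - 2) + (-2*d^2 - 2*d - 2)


(1) = 2*b^2 + 9*b/2 - 7/2
(2) = -2.184*t^5 - 16.629*t^4 - 8.4622*t^3 + 12.4849*t^2 + 4.068*t - 1.85
(3) = -9*w^2*y^2 - 43*w^2*y - 2*w^2 - 7*w*y^3 - 35*w*y^2 + 2*y^4 + 8*y^3 + 2*y^2
(4) = n^5 - 20*n^4 + 138*n^3 - 356*n^2 + 85*n + 600
(5) = d^3 + 6*d^2 + 7*d - 4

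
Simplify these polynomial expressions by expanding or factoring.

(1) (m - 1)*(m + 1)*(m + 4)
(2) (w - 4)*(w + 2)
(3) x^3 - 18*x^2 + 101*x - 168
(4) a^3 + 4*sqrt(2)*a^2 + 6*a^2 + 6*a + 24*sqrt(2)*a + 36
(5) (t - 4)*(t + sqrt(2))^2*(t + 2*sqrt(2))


(1) = m^3 + 4*m^2 - m - 4
(2) = w^2 - 2*w - 8
(3) = (x - 8)*(x - 7)*(x - 3)
(4) = (a + 6)*(a + sqrt(2))*(a + 3*sqrt(2))
(5) = t^4 - 4*t^3 + 4*sqrt(2)*t^3 - 16*sqrt(2)*t^2 + 10*t^2 - 40*t + 4*sqrt(2)*t - 16*sqrt(2)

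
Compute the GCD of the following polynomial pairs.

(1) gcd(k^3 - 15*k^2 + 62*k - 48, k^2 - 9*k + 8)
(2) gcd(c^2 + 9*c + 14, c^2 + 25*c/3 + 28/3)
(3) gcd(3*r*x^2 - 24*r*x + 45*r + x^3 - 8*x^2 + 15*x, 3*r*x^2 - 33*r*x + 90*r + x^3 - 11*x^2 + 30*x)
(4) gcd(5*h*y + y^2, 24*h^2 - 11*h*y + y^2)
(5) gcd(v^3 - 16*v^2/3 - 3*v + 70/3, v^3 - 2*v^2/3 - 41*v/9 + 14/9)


(1) = k^2 - 9*k + 8
(2) = c + 7
(3) = gcd((3*r + x)*(x - 5)*(x - 3), (3*r + x)*(x - 6)*(x - 5)) = 3*r*x - 15*r + x^2 - 5*x
(4) = gcd(y*(5*h + y), (-8*h + y)*(-3*h + y)) = 1
(5) = v^2 - v/3 - 14/3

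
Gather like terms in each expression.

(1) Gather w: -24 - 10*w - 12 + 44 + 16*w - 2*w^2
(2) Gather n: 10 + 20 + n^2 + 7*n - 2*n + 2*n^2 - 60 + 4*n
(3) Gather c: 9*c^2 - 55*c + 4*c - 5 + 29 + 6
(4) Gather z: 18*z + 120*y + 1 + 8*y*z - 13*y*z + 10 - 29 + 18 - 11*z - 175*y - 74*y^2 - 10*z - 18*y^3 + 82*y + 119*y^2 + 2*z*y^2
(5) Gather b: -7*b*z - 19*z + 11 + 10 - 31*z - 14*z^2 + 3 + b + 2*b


(1) = -2*w^2 + 6*w + 8
(2) = 3*n^2 + 9*n - 30
(3) = 9*c^2 - 51*c + 30
(4) = -18*y^3 + 45*y^2 + 27*y + z*(2*y^2 - 5*y - 3)
(5) = b*(3 - 7*z) - 14*z^2 - 50*z + 24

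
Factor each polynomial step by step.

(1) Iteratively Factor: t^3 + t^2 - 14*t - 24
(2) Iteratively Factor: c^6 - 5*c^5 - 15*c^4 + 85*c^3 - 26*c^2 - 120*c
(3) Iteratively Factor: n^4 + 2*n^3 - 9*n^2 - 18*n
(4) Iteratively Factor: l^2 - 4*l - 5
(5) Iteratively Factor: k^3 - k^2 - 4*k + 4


(1) = (t + 3)*(t^2 - 2*t - 8) = (t + 2)*(t + 3)*(t - 4)
(2) = (c)*(c^5 - 5*c^4 - 15*c^3 + 85*c^2 - 26*c - 120) = c*(c - 5)*(c^4 - 15*c^2 + 10*c + 24) = c*(c - 5)*(c - 2)*(c^3 + 2*c^2 - 11*c - 12) = c*(c - 5)*(c - 3)*(c - 2)*(c^2 + 5*c + 4) = c*(c - 5)*(c - 3)*(c - 2)*(c + 1)*(c + 4)
(3) = (n + 2)*(n^3 - 9*n) = (n + 2)*(n + 3)*(n^2 - 3*n) = (n - 3)*(n + 2)*(n + 3)*(n)
(4) = (l + 1)*(l - 5)
(5) = (k - 2)*(k^2 + k - 2) = (k - 2)*(k + 2)*(k - 1)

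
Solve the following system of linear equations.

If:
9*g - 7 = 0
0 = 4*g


Then:
No Solution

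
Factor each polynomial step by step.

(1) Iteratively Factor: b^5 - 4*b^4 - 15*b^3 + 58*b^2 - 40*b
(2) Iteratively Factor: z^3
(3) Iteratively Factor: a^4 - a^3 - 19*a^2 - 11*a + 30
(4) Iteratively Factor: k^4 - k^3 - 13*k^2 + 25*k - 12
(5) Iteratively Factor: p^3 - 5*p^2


(1) = (b)*(b^4 - 4*b^3 - 15*b^2 + 58*b - 40) = b*(b - 5)*(b^3 + b^2 - 10*b + 8) = b*(b - 5)*(b + 4)*(b^2 - 3*b + 2) = b*(b - 5)*(b - 1)*(b + 4)*(b - 2)
(2) = (z)*(z^2) = z^2*(z)
(3) = (a + 2)*(a^3 - 3*a^2 - 13*a + 15) = (a - 5)*(a + 2)*(a^2 + 2*a - 3) = (a - 5)*(a + 2)*(a + 3)*(a - 1)
(4) = (k + 4)*(k^3 - 5*k^2 + 7*k - 3) = (k - 1)*(k + 4)*(k^2 - 4*k + 3) = (k - 3)*(k - 1)*(k + 4)*(k - 1)
(5) = (p)*(p^2 - 5*p) = p*(p - 5)*(p)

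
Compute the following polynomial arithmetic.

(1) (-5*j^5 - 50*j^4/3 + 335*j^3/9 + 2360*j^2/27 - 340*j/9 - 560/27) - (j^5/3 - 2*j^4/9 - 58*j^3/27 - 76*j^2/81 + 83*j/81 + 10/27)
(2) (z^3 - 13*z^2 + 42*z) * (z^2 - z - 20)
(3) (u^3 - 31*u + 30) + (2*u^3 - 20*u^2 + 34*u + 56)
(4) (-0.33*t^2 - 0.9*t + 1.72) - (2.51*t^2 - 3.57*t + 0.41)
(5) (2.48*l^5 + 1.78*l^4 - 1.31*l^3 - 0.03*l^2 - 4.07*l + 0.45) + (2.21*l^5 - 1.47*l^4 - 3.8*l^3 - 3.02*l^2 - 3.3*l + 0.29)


(1) = -16*j^5/3 - 148*j^4/9 + 1063*j^3/27 + 7156*j^2/81 - 3143*j/81 - 190/9
(2) = z^5 - 14*z^4 + 35*z^3 + 218*z^2 - 840*z
(3) = 3*u^3 - 20*u^2 + 3*u + 86
(4) = -2.84*t^2 + 2.67*t + 1.31
(5) = 4.69*l^5 + 0.31*l^4 - 5.11*l^3 - 3.05*l^2 - 7.37*l + 0.74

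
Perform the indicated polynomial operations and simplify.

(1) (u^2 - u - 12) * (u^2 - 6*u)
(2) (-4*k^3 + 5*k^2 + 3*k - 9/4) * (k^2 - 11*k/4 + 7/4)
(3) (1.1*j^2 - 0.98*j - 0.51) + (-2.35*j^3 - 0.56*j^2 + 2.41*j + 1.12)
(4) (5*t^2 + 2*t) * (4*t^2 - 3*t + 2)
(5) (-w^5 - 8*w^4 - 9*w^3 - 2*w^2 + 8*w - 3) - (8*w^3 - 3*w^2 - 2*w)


(1) = u^4 - 7*u^3 - 6*u^2 + 72*u
(2) = -4*k^5 + 16*k^4 - 71*k^3/4 - 7*k^2/4 + 183*k/16 - 63/16
(3) = -2.35*j^3 + 0.54*j^2 + 1.43*j + 0.61
(4) = 20*t^4 - 7*t^3 + 4*t^2 + 4*t
(5) = -w^5 - 8*w^4 - 17*w^3 + w^2 + 10*w - 3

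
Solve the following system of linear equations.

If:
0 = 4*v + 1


Then:
v = -1/4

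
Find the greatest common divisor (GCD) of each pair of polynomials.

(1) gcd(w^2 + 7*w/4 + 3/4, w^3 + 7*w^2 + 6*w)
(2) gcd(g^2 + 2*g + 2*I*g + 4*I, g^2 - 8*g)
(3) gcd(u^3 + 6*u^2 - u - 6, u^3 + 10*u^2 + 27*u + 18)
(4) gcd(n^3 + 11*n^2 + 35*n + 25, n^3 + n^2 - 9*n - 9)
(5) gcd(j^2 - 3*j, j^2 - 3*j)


(1) = w + 1
(2) = 1
(3) = u^2 + 7*u + 6
(4) = n + 1
(5) = j^2 - 3*j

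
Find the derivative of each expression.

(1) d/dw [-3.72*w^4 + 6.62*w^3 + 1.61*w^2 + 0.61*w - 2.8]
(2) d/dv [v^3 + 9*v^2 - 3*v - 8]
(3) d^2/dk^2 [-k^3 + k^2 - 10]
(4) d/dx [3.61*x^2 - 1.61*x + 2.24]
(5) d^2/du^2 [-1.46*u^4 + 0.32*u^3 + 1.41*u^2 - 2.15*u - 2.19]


(1) = -14.88*w^3 + 19.86*w^2 + 3.22*w + 0.61
(2) = 3*v^2 + 18*v - 3
(3) = 2 - 6*k
(4) = 7.22*x - 1.61
(5) = -17.52*u^2 + 1.92*u + 2.82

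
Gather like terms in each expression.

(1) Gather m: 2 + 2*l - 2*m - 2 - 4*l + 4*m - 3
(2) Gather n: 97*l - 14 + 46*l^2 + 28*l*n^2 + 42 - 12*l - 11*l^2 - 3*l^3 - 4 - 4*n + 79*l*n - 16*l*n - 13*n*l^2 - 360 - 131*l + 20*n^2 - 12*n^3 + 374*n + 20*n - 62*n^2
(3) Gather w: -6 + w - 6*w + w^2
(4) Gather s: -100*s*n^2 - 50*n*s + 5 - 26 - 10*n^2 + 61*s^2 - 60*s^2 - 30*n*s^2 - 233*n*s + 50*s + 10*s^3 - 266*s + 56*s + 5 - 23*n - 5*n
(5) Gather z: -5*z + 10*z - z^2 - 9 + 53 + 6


(1) = -2*l + 2*m - 3
(2) = -3*l^3 + 35*l^2 - 46*l - 12*n^3 + n^2*(28*l - 42) + n*(-13*l^2 + 63*l + 390) - 336
(3) = w^2 - 5*w - 6
(4) = -10*n^2 - 28*n + 10*s^3 + s^2*(1 - 30*n) + s*(-100*n^2 - 283*n - 160) - 16
(5) = -z^2 + 5*z + 50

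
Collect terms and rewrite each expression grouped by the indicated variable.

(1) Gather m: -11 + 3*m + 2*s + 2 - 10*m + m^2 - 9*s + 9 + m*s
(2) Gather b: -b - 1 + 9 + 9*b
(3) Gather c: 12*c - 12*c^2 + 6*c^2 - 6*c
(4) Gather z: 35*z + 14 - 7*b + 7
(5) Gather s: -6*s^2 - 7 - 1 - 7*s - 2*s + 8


(1) = m^2 + m*(s - 7) - 7*s
(2) = 8*b + 8
(3) = -6*c^2 + 6*c
(4) = -7*b + 35*z + 21
(5) = -6*s^2 - 9*s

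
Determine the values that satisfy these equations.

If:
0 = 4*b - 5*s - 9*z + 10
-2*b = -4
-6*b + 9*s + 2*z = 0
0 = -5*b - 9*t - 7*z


Then:
b = 2
s = 72/71
t = -1424/639
z = 102/71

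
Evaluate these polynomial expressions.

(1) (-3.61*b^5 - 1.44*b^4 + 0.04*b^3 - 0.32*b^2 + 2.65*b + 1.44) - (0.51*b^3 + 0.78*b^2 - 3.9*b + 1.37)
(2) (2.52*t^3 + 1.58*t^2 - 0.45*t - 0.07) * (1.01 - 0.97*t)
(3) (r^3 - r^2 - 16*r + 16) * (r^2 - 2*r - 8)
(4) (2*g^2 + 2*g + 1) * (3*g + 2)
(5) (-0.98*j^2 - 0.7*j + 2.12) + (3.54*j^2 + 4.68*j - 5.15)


(1) = -3.61*b^5 - 1.44*b^4 - 0.47*b^3 - 1.1*b^2 + 6.55*b + 0.07
(2) = -2.4444*t^4 + 1.0126*t^3 + 2.0323*t^2 - 0.3866*t - 0.0707
(3) = r^5 - 3*r^4 - 22*r^3 + 56*r^2 + 96*r - 128
(4) = 6*g^3 + 10*g^2 + 7*g + 2
(5) = 2.56*j^2 + 3.98*j - 3.03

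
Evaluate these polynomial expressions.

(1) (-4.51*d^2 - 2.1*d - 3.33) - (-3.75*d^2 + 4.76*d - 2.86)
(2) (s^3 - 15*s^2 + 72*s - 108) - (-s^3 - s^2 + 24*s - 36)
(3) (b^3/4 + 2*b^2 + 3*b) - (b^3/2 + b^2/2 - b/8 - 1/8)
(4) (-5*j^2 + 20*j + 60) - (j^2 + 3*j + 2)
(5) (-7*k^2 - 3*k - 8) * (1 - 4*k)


(1) = -0.76*d^2 - 6.86*d - 0.47
(2) = 2*s^3 - 14*s^2 + 48*s - 72
(3) = -b^3/4 + 3*b^2/2 + 25*b/8 + 1/8
(4) = -6*j^2 + 17*j + 58
(5) = 28*k^3 + 5*k^2 + 29*k - 8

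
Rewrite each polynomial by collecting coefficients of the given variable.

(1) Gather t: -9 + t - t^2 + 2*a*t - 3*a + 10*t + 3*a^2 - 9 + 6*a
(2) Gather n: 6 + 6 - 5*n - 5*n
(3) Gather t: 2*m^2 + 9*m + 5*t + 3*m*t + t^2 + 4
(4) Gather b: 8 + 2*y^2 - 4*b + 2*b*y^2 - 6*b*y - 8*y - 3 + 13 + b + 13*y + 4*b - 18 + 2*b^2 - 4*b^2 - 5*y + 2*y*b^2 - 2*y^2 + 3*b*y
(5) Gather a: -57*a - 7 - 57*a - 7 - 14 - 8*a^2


(1) = 3*a^2 + 3*a - t^2 + t*(2*a + 11) - 18
(2) = 12 - 10*n
(3) = 2*m^2 + 9*m + t^2 + t*(3*m + 5) + 4
(4) = b^2*(2*y - 2) + b*(2*y^2 - 3*y + 1)
(5) = -8*a^2 - 114*a - 28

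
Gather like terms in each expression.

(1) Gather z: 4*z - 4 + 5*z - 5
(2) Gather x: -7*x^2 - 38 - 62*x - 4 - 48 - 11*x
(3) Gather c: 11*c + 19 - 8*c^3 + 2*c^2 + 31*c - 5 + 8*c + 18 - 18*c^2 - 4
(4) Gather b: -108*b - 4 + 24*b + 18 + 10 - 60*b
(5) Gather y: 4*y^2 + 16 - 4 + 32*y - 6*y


(1) = 9*z - 9
(2) = -7*x^2 - 73*x - 90
(3) = -8*c^3 - 16*c^2 + 50*c + 28
(4) = 24 - 144*b
(5) = 4*y^2 + 26*y + 12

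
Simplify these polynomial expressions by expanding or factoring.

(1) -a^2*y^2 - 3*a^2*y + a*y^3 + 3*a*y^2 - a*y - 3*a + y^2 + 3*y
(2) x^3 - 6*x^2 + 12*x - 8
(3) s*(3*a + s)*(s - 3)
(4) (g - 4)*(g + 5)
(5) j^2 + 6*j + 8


(1) = (-a + y)*(y + 3)*(a*y + 1)
(2) = (x - 2)^3
(3) = 3*a*s^2 - 9*a*s + s^3 - 3*s^2
(4) = g^2 + g - 20
(5) = (j + 2)*(j + 4)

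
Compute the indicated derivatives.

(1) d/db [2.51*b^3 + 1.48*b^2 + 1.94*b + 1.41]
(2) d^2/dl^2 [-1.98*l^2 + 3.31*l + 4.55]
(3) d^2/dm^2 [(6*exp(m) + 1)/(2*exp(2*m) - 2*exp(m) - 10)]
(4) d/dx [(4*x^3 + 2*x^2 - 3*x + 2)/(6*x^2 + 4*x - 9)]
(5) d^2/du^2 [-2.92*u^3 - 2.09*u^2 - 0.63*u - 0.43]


(1) = 7.53*b^2 + 2.96*b + 1.94
(2) = -3.96000000000000
(3) = (6*exp(4*m) + 10*exp(3*m) + 177*exp(2*m) - 9*exp(m) + 145)*exp(m)/(2*(exp(6*m) - 3*exp(5*m) - 12*exp(4*m) + 29*exp(3*m) + 60*exp(2*m) - 75*exp(m) - 125))
(4) = (24*x^4 + 32*x^3 - 82*x^2 - 60*x + 19)/(36*x^4 + 48*x^3 - 92*x^2 - 72*x + 81)
(5) = -17.52*u - 4.18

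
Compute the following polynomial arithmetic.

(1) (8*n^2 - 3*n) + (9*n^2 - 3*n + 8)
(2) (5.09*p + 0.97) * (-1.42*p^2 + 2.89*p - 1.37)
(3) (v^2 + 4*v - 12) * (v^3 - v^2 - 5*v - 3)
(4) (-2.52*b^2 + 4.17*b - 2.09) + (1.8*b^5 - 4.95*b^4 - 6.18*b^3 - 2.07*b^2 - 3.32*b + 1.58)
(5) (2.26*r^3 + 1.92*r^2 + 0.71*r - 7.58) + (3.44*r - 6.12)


(1) = 17*n^2 - 6*n + 8
(2) = -7.2278*p^3 + 13.3327*p^2 - 4.17*p - 1.3289
(3) = v^5 + 3*v^4 - 21*v^3 - 11*v^2 + 48*v + 36
(4) = 1.8*b^5 - 4.95*b^4 - 6.18*b^3 - 4.59*b^2 + 0.85*b - 0.51
(5) = 2.26*r^3 + 1.92*r^2 + 4.15*r - 13.7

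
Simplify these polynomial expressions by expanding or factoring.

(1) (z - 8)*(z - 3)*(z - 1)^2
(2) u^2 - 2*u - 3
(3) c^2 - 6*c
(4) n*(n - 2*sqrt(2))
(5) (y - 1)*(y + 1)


(1) = z^4 - 13*z^3 + 47*z^2 - 59*z + 24
(2) = (u - 3)*(u + 1)
(3) = c*(c - 6)
(4) = n^2 - 2*sqrt(2)*n
(5) = y^2 - 1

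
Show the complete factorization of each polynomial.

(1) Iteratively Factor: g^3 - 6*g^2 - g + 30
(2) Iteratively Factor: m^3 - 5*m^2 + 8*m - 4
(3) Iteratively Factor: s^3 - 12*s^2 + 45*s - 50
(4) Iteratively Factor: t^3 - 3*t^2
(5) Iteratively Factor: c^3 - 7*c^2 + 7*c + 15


(1) = (g - 5)*(g^2 - g - 6) = (g - 5)*(g - 3)*(g + 2)
(2) = (m - 2)*(m^2 - 3*m + 2) = (m - 2)*(m - 1)*(m - 2)
(3) = (s - 5)*(s^2 - 7*s + 10) = (s - 5)^2*(s - 2)
(4) = (t - 3)*(t^2) = t*(t - 3)*(t)
(5) = (c - 5)*(c^2 - 2*c - 3) = (c - 5)*(c - 3)*(c + 1)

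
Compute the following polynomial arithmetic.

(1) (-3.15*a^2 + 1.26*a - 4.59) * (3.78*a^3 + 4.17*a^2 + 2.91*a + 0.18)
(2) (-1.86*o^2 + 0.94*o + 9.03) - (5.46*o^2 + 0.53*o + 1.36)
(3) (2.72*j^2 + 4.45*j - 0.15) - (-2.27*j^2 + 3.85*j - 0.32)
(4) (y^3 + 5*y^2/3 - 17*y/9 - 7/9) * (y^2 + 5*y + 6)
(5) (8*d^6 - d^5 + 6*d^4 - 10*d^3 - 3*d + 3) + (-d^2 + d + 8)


(1) = -11.907*a^5 - 8.3727*a^4 - 21.2625*a^3 - 16.0407*a^2 - 13.1301*a - 0.8262
(2) = -7.32*o^2 + 0.41*o + 7.67
(3) = 4.99*j^2 + 0.6*j + 0.17
(4) = y^5 + 20*y^4/3 + 112*y^3/9 - 2*y^2/9 - 137*y/9 - 14/3
(5) = 8*d^6 - d^5 + 6*d^4 - 10*d^3 - d^2 - 2*d + 11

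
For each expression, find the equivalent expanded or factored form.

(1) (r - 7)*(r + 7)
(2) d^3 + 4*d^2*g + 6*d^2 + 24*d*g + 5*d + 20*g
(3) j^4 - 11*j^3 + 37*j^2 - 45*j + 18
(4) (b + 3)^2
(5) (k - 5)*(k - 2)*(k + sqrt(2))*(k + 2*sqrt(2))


(1) = r^2 - 49
(2) = (d + 1)*(d + 5)*(d + 4*g)
(3) = (j - 6)*(j - 3)*(j - 1)^2
(4) = b^2 + 6*b + 9
(5) = k^4 - 7*k^3 + 3*sqrt(2)*k^3 - 21*sqrt(2)*k^2 + 14*k^2 - 28*k + 30*sqrt(2)*k + 40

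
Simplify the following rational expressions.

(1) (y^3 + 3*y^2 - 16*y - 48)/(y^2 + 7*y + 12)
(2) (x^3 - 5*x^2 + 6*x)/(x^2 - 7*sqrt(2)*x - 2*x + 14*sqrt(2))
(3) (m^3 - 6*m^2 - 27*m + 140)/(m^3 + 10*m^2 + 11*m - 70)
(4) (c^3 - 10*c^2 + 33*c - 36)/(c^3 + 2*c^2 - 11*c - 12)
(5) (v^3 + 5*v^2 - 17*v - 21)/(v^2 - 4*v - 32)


(1) = y - 4
(2) = (x^2 - 3*x)/(x - 7*sqrt(2))
(3) = (m^2 - 11*m + 28)/(m^2 + 5*m - 14)
(4) = (c^2 - 7*c + 12)/(c^2 + 5*c + 4)
(5) = (v^3 + 5*v^2 - 17*v - 21)/(v^2 - 4*v - 32)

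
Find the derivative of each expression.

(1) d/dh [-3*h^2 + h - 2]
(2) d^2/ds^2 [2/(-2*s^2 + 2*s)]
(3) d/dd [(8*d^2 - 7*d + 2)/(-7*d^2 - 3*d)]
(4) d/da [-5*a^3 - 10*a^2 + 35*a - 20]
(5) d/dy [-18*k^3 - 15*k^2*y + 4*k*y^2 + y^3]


(1) = 1 - 6*h
(2) = 2*(s*(s - 1) - (2*s - 1)^2)/(s^3*(s - 1)^3)
(3) = (-73*d^2 + 28*d + 6)/(d^2*(49*d^2 + 42*d + 9))
(4) = -15*a^2 - 20*a + 35
(5) = -15*k^2 + 8*k*y + 3*y^2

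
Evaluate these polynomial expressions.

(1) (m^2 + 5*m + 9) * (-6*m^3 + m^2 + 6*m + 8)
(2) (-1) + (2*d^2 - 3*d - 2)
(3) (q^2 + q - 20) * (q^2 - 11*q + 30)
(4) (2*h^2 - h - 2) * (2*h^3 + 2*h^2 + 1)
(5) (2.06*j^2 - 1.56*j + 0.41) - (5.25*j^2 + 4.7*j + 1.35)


(1) = -6*m^5 - 29*m^4 - 43*m^3 + 47*m^2 + 94*m + 72
(2) = 2*d^2 - 3*d - 3
(3) = q^4 - 10*q^3 - q^2 + 250*q - 600
(4) = 4*h^5 + 2*h^4 - 6*h^3 - 2*h^2 - h - 2
(5) = -3.19*j^2 - 6.26*j - 0.94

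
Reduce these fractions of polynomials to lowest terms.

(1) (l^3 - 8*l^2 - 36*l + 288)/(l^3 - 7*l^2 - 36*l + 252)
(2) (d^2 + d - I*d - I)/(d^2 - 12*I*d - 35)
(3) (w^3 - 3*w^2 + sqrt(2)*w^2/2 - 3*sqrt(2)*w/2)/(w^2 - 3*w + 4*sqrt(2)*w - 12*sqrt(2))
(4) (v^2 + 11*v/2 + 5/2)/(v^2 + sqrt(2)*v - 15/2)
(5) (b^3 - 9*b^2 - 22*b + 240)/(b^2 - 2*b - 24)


(1) = (l - 8)/(l - 7)
(2) = (d^2 + d*(1 - I) - I)/(d^2 - 12*I*d - 35)
(3) = (2*w^2 + sqrt(2)*w)/(2*w + 8*sqrt(2))
(4) = (4*v^2 + 22*v + 10)/(4*v^2 + 4*sqrt(2)*v - 30)
(5) = (b^2 - 3*b - 40)/(b + 4)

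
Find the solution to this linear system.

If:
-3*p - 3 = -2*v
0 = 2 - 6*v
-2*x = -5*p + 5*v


Then:
p = -7/9
v = 1/3
x = -25/9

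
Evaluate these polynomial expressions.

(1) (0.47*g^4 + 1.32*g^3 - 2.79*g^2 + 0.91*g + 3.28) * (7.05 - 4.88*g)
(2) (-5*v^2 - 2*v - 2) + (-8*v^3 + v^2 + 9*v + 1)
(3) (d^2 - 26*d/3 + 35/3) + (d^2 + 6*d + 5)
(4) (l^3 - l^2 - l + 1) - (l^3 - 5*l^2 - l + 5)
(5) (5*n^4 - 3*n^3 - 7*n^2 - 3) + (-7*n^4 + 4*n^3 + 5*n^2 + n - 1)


(1) = -2.2936*g^5 - 3.1281*g^4 + 22.9212*g^3 - 24.1103*g^2 - 9.5909*g + 23.124
(2) = -8*v^3 - 4*v^2 + 7*v - 1
(3) = 2*d^2 - 8*d/3 + 50/3
(4) = 4*l^2 - 4
(5) = -2*n^4 + n^3 - 2*n^2 + n - 4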